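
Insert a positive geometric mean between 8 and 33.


GM = √(8×33) = √264 = 16.2481

GM = 16.2481


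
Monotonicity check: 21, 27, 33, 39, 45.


Differences: 6, 6, 6, 6
All differences > 0 → strictly INCREASING

Monotonically increasing


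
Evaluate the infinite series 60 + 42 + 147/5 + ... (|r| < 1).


S∞ = a₁/(1-r) = 60/(1 - 7/10)
= 60/(3/10)
= 200

S∞ = 200


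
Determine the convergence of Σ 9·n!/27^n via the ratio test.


aₙ = 9·n!/27^n
a_{n+1}/aₙ = (n+1)!/27^(n+1) × 27^n/n!  (constant 9 cancels)
= (n+1)/27
L = lim(n→∞) (n+1)/27 = ∞
L > 1 → series DIVERGES

Diverges (ratio test: L = ∞ > 1)


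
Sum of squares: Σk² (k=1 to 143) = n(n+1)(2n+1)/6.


n = 143
n(n+1)(2n+1)/6 = 143×144×287/6
= 5909904/6 = 984984

Σk² = 984984


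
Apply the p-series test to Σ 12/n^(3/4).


p-series test: Σ c/n^p converges if p > 1, diverges if p ≤ 1 (constant c > 0 doesn't affect convergence).
p = 3/4
3/4 ≤ 1 → DIVERGES

Diverges (p = 3/4 ≤ 1)


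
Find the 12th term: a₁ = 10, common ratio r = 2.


aₙ = a₁·r^(n-1)
= 10×2^11
= 10×2048
= 20480

a_12 = 20480


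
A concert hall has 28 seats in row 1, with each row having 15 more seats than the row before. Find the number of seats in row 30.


aₙ = a₁ + (n-1)d
= 28 + (30-1)×15
= 28 + 435
= 463

a_30 = 463


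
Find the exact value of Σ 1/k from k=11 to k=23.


Σₖ₌11^23 1/k = 1/11 + 1/12 + 1/13 + ... + 1/23
= 4311885041/5354228880
≈ 0.8053

Sum = 4311885041/5354228880 ≈ 0.8053


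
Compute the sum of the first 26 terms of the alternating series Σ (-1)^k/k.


S = -1 + 1/2 - 1/3 + 1/4 - 1/5 + 1/6 - 1/7 + 1/8 ± ...
= -0.6743
(Full series converges to -ln(2) ≈ -0.6931)

S_26 = -0.6743


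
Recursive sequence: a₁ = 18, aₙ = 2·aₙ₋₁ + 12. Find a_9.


Computing step by step:
a_1 = 18
a_2 = 48
a_3 = 108
a_4 = 228
a_5 = 468
a_6 = 948
a_7 = 1908
a_8 = 3828
a_9 = 7668


a_9 = 7668


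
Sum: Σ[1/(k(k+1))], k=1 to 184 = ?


1/(k(k+1)) = 1/k - 1/(k+1) (partial fractions)
Telescoping: Σ = 1 - 1/185 = 184/185

Sum = 184/185


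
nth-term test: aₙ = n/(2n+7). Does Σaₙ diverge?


lim(n→∞) n/(2n+7) = 1/2 = 1/2  (divide numerator and denominator by n)
lim aₙ = 1/2 ≠ 0 → series DIVERGES

Diverges (lim aₙ = 1/2 ≠ 0)


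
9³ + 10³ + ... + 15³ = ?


Σₖ₌9^15 k³ = [15·16/2]² − [8·9/2]²
= 14400 − 1296 = 13104

Σk³ = 13104


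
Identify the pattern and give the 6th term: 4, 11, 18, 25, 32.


Pattern: arithmetic (d=7)
Terms: 4, 11, 18, 25, 32
Next term = 39

Next term = 39


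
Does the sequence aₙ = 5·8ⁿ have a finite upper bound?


aₙ = 5·8ⁿ → as n→∞, aₙ→∞ (since base 8 > 1)
No finite upper bound exists
The sequence is UNBOUNDED

Unbounded (aₙ → ∞ as n → ∞)


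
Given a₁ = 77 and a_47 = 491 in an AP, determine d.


d = (aₙ - a₁)/(n-1)
= (491 - 77)/(47-1)
= 414/46 = 9

d = 9


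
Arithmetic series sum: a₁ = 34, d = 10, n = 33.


aₙ = 34 + (33-1)×10 = 354
Sₙ = n(a₁+aₙ)/2 = 33×(34+354)/2
= 33×388/2 = 6402

S_33 = 6402


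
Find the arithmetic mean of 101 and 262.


AM = (101 + 262)/2 = 363/2 = 181.5

AM = 181.5


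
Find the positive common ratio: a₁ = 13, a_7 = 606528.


r^(n-1) = aₙ/a₁
r^6 = 606528/13 = 46656
r = 46656^(1/6)
= ±6; taking r > 0 gives r = 6

r = 6


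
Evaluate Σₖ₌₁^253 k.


n(n+1)/2 = 253×254/2 = 64262/2 = 32131

Σk = 32131


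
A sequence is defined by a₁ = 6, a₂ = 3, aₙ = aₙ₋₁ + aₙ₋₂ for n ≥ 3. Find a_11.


Computing iteratively: 6, 3, 9, 12, 21, 33, 54, 87, 141, 228, 369
a_11 = 369

a_11 = 369


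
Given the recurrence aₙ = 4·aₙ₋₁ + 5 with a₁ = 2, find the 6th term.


Computing step by step:
a_1 = 2
a_2 = 13
a_3 = 57
a_4 = 233
a_5 = 937
a_6 = 3753


a_6 = 3753


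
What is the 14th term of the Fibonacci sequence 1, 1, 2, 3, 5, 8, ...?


Fibonacci sequence: 1, 1, 2, 3, 5, 8, 13, 21, 34, 55, 89, ...
F(14) = 377

F(14) = 377


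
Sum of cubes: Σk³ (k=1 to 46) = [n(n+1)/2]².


n(n+1)/2 = 46×47/2 = 1081
Σk³ = 1081² = 1168561

Σk³ = 1168561


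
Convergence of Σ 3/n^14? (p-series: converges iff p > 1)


p-series test: Σ c/n^p converges if p > 1, diverges if p ≤ 1 (constant c > 0 doesn't affect convergence).
p = 14
14 > 1 → CONVERGES

Converges (p = 14 > 1)


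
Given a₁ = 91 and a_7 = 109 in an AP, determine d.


d = (aₙ - a₁)/(n-1)
= (109 - 91)/(7-1)
= 18/6 = 3

d = 3


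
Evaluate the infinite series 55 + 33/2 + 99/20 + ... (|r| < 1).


S∞ = a₁/(1-r) = 55/(1 - 3/10)
= 55/(7/10)
= 550/7

S∞ = 550/7


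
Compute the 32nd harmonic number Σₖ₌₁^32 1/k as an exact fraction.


H_32 = 1/1 + 1/2 + 1/3 + ... + 1/32
= 586061125622639/144403552893600
≈ 4.0585

H_32 = 586061125622639/144403552893600 ≈ 4.0585


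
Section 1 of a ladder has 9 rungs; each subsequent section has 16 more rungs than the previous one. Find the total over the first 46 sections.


aₙ = 9 + (46-1)×16 = 729
Sₙ = n(a₁+aₙ)/2 = 46×(9+729)/2
= 46×738/2 = 16974

S_46 = 16974


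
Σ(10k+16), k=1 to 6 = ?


Σ(10k+16) = 10·Σk + 16·n
= 10·21 + 16·6
= 210 + 96 = 306

Σ = 306


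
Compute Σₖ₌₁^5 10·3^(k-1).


Sₙ = 10×(3^5 - 1)/(3 - 1)
= 10×(243 - 1)/2
= 10×242/2
= 1210

S_5 = 1210


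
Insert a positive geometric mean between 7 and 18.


GM = √(7×18) = √126 = 11.225

GM = 11.225


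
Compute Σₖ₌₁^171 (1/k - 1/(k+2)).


Telescoping with gap 2: two head and two tail terms survive.
= (1 + 1/2) - (1/172 + 1/173)
= 3/2 - 1/172 - 1/173 = 44289/29756

Sum = 44289/29756


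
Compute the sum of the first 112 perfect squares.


n = 112
n(n+1)(2n+1)/6 = 112×113×225/6
= 2847600/6 = 474600

Σk² = 474600


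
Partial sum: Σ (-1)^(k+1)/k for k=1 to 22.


S = 1 - 1/2 + 1/3 - 1/4 + 1/5 - 1/6 + 1/7 - 1/8 ± ...
= 0.6709
(Full series converges to +ln(2) ≈ +0.6931)

S_22 = 0.6709


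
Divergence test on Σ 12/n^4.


lim(n→∞) 12/n^4 = 0
lim aₙ = 0 → nth-term test is INCONCLUSIVE
(Need other tests; this is actually a convergent p-series with p=4 > 1)

Inconclusive (lim aₙ = 0; need another test)


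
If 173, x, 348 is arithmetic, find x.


AM = (173 + 348)/2 = 521/2 = 260.5

AM = 260.5


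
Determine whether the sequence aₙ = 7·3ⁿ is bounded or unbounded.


aₙ = 7·3ⁿ → as n→∞, aₙ→∞ (since base 3 > 1)
No finite upper bound exists
The sequence is UNBOUNDED

Unbounded (aₙ → ∞ as n → ∞)


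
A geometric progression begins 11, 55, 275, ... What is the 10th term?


aₙ = a₁·r^(n-1)
= 11×5^9
= 11×1953125
= 21484375

a_10 = 21484375


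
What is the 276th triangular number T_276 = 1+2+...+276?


n(n+1)/2 = 276×277/2 = 76452/2 = 38226

Σk = 38226


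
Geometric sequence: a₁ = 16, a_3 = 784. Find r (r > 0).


r^(n-1) = aₙ/a₁
r^2 = 784/16 = 49
r = 49^(1/2)
= ±7; taking r > 0 gives r = 7

r = 7


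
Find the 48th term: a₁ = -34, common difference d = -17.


aₙ = a₁ + (n-1)d
= -34 + (48-1)×-17
= -34 - 799
= -833

a_48 = -833


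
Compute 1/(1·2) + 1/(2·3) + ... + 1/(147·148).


1/(k(k+1)) = 1/k - 1/(k+1) (partial fractions)
Telescoping: Σ = 1 - 1/148 = 147/148

Sum = 147/148


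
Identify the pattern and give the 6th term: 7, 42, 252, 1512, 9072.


Pattern: geometric (r=6)
Terms: 7, 42, 252, 1512, 9072
Next term = 54432

Next term = 54432


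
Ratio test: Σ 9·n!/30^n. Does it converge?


aₙ = 9·n!/30^n
a_{n+1}/aₙ = (n+1)!/30^(n+1) × 30^n/n!  (constant 9 cancels)
= (n+1)/30
L = lim(n→∞) (n+1)/30 = ∞
L > 1 → series DIVERGES

Diverges (ratio test: L = ∞ > 1)


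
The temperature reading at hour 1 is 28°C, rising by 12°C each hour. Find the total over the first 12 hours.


aₙ = 28 + (12-1)×12 = 160
Sₙ = n(a₁+aₙ)/2 = 12×(28+160)/2
= 12×188/2 = 1128

S_12 = 1128


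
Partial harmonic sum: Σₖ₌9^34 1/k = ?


Σₖ₌9^34 1/k = 1/9 + 1/10 + 1/11 + ... + 1/34
= 18383266045129/13127595717600
≈ 1.4004

Sum = 18383266045129/13127595717600 ≈ 1.4004


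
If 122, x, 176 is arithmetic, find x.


AM = (122 + 176)/2 = 298/2 = 149

AM = 149


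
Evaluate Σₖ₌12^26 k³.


Σₖ₌12^26 k³ = [26·27/2]² − [11·12/2]²
= 123201 − 4356 = 118845

Σk³ = 118845


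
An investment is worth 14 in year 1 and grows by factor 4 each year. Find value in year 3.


aₙ = a₁·r^(n-1)
= 14×4^2
= 14×16
= 224

a_3 = 224


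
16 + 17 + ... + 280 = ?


Σₖ₌16^280 k = Σₖ₌₁^280 k − Σₖ₌₁^15 k
= 280·281/2 − 15·16/2
= 39340 − 120 = 39220

Σk = 39220


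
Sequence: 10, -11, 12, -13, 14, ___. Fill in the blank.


Pattern: alternating sign, magnitude arithmetic (d=1)
Terms: 10, -11, 12, -13, 14
Next term = -15

Next term = -15


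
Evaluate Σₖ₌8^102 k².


Σₖ₌8^102 k² = Σₖ₌₁^102 k² − Σₖ₌₁^7 k²
= 102·103·205/6 − 7·8·15/6
= 358955 − 140 = 358815

Σk² = 358815


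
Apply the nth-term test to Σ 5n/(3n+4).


lim(n→∞) 5n/(3n+4) = 5/3 = 5/3  (divide numerator and denominator by n)
lim aₙ = 5/3 ≠ 0 → series DIVERGES

Diverges (lim aₙ = 5/3 ≠ 0)


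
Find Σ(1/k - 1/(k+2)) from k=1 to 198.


Telescoping with gap 2: two head and two tail terms survive.
= (1 + 1/2) - (1/199 + 1/200)
= 3/2 - 1/199 - 1/200 = 59301/39800

Sum = 59301/39800


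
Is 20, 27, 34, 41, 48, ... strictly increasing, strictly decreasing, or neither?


Differences: 7, 7, 7, 7
All differences > 0 → strictly INCREASING

Monotonically increasing


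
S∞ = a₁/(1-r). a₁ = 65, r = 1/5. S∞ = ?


S∞ = a₁/(1-r) = 65/(1 - 1/5)
= 65/(4/5)
= 325/4

S∞ = 325/4


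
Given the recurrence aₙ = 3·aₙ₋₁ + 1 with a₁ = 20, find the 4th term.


Computing step by step:
a_1 = 20
a_2 = 61
a_3 = 184
a_4 = 553


a_4 = 553


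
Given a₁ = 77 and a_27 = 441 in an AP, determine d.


d = (aₙ - a₁)/(n-1)
= (441 - 77)/(27-1)
= 364/26 = 14

d = 14


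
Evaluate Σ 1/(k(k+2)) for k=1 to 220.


1/(k(k+2)) = (1/2)·(1/k - 1/(k+2)) (partial fractions)
Telescoping: Σ = (1/2)·(1 + 1/2 - 1/221 - 1/222) = 36575/49062

Sum = 36575/49062


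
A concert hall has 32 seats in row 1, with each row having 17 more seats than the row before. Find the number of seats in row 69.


aₙ = a₁ + (n-1)d
= 32 + (69-1)×17
= 32 + 1156
= 1188

a_69 = 1188


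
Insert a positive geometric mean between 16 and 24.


GM = √(16×24) = √384 = 19.5959

GM = 19.5959


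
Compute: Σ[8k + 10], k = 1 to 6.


Σ(8k+10) = 8·Σk + 10·n
= 8·21 + 10·6
= 168 + 60 = 228

Σ = 228


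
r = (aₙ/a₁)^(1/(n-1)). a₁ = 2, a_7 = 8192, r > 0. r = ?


r^(n-1) = aₙ/a₁
r^6 = 8192/2 = 4096
r = 4096^(1/6)
= ±4; taking r > 0 gives r = 4

r = 4


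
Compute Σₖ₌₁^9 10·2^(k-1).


Sₙ = 10×(2^9 - 1)/(2 - 1)
= 10×(512 - 1)/1
= 10×511/1
= 5110

S_9 = 5110


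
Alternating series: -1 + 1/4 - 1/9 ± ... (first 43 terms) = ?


S = -1 + 1/4 - 1/9 + 1/16 - 1/25 + 1/36 - 1/49 + 1/64 ± ...
= -0.8227
(Full series converges to -π²/12 ≈ -0.8225)

S_43 = -0.8227


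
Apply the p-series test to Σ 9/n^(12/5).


p-series test: Σ c/n^p converges if p > 1, diverges if p ≤ 1 (constant c > 0 doesn't affect convergence).
p = 12/5
12/5 > 1 → CONVERGES

Converges (p = 12/5 > 1)


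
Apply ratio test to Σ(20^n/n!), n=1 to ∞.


aₙ = 20^n/n!
a_{n+1}/aₙ = 20^(n+1)/(n+1)! × n!/20^n
= 20/(n+1)
L = lim(n→∞) 20/(n+1) = 0
L < 1 → series CONVERGES

Converges (ratio test: L = 0 < 1)


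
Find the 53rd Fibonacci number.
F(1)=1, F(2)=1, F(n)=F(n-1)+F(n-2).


Fibonacci sequence: 1, 1, 2, 3, 5, 8, 13, 21, 34, 55, 89, ...
F(53) = 53316291173

F(53) = 53316291173


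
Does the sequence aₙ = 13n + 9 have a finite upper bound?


aₙ = 13n + 9 → as n→∞, aₙ→∞
No finite upper bound exists
The sequence is UNBOUNDED

Unbounded (aₙ → ∞ as n → ∞)


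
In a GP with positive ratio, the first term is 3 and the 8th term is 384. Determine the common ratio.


r^(n-1) = aₙ/a₁
r^7 = 384/3 = 128
r = 128^(1/7)
= 2

r = 2


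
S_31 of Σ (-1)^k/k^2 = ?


S = -1 + 1/4 - 1/9 + 1/16 - 1/25 + 1/36 - 1/49 + 1/64 ± ...
= -0.823
(Full series converges to -π²/12 ≈ -0.8225)

S_31 = -0.823


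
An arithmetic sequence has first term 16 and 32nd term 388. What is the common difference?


d = (aₙ - a₁)/(n-1)
= (388 - 16)/(32-1)
= 372/31 = 12

d = 12


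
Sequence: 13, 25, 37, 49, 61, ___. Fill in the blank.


Pattern: arithmetic (d=12)
Terms: 13, 25, 37, 49, 61
Next term = 73

Next term = 73


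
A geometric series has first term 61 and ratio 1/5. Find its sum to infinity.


S∞ = a₁/(1-r) = 61/(1 - 1/5)
= 61/(4/5)
= 305/4

S∞ = 305/4


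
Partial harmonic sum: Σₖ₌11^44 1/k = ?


Σₖ₌11^44 1/k = 1/11 + 1/12 + 1/13 + ... + 1/44
= 13599602363903961529/9419588158802421600
≈ 1.4438

Sum = 13599602363903961529/9419588158802421600 ≈ 1.4438


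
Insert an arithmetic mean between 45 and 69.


AM = (45 + 69)/2 = 114/2 = 57

AM = 57


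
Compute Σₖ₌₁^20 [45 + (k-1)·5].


aₙ = 45 + (20-1)×5 = 140
Sₙ = n(a₁+aₙ)/2 = 20×(45+140)/2
= 20×185/2 = 1850

S_20 = 1850


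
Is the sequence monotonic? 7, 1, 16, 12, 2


Differences: -6, 15, -4, -10
Difference at position 2 is +15 (> 0) but position 1 is -6 (< 0) — sequence both rises and falls
→ NOT monotonic

Not monotonic


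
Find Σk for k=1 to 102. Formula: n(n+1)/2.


n(n+1)/2 = 102×103/2 = 10506/2 = 5253

Σk = 5253


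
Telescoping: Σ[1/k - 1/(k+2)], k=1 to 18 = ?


Telescoping with gap 2: two head and two tail terms survive.
= (1 + 1/2) - (1/19 + 1/20)
= 3/2 - 1/19 - 1/20 = 531/380

Sum = 531/380


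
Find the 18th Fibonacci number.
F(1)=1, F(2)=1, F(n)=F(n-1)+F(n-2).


Fibonacci sequence: 1, 1, 2, 3, 5, 8, 13, 21, 34, 55, 89, ...
F(18) = 2584

F(18) = 2584


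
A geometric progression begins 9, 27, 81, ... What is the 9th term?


aₙ = a₁·r^(n-1)
= 9×3^8
= 9×6561
= 59049

a_9 = 59049


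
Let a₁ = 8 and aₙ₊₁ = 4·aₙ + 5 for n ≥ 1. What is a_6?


Computing step by step:
a_1 = 8
a_2 = 37
a_3 = 153
a_4 = 617
a_5 = 2473
a_6 = 9897


a_6 = 9897


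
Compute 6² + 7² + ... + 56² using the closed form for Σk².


Σₖ₌6^56 k² = Σₖ₌₁^56 k² − Σₖ₌₁^5 k²
= 56·57·113/6 − 5·6·11/6
= 60116 − 55 = 60061

Σk² = 60061


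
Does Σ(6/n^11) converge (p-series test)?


p-series test: Σ c/n^p converges if p > 1, diverges if p ≤ 1 (constant c > 0 doesn't affect convergence).
p = 11
11 > 1 → CONVERGES

Converges (p = 11 > 1)


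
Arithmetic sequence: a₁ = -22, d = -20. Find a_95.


aₙ = a₁ + (n-1)d
= -22 + (95-1)×-20
= -22 - 1880
= -1902

a_95 = -1902


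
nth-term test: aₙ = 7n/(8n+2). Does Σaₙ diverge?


lim(n→∞) 7n/(8n+2) = 7/8 = 7/8  (divide numerator and denominator by n)
lim aₙ = 7/8 ≠ 0 → series DIVERGES

Diverges (lim aₙ = 7/8 ≠ 0)


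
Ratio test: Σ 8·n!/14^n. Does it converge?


aₙ = 8·n!/14^n
a_{n+1}/aₙ = (n+1)!/14^(n+1) × 14^n/n!  (constant 8 cancels)
= (n+1)/14
L = lim(n→∞) (n+1)/14 = ∞
L > 1 → series DIVERGES

Diverges (ratio test: L = ∞ > 1)


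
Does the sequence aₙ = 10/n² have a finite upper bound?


a₁ = 10, a₂ = 10/4, a₃ = 10/9, ...
0 < aₙ ≤ 10 for all n ≥ 1
The sequence IS bounded

Bounded (0 < aₙ ≤ 10)


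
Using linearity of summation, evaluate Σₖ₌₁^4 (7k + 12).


Σ(7k+12) = 7·Σk + 12·n
= 7·10 + 12·4
= 70 + 48 = 118

Σ = 118


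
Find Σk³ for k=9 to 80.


Σₖ₌9^80 k³ = [80·81/2]² − [8·9/2]²
= 10497600 − 1296 = 10496304

Σk³ = 10496304


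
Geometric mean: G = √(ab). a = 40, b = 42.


GM = √(40×42) = √1680 = 40.9878

GM = 40.9878


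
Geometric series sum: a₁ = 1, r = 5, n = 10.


Sₙ = 1×(5^10 - 1)/(5 - 1)
= 1×(9765625 - 1)/4
= 1×9765624/4
= 2441406

S_10 = 2441406


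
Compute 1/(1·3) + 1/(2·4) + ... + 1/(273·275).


1/(k(k+2)) = (1/2)·(1/k - 1/(k+2)) (partial fractions)
Telescoping: Σ = (1/2)·(1 + 1/2 - 1/274 - 1/275) = 28119/37675

Sum = 28119/37675


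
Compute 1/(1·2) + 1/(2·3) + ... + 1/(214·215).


1/(k(k+1)) = 1/k - 1/(k+1) (partial fractions)
Telescoping: Σ = 1 - 1/215 = 214/215

Sum = 214/215


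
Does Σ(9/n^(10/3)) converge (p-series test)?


p-series test: Σ c/n^p converges if p > 1, diverges if p ≤ 1 (constant c > 0 doesn't affect convergence).
p = 10/3
10/3 > 1 → CONVERGES

Converges (p = 10/3 > 1)


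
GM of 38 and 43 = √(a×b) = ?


GM = √(38×43) = √1634 = 40.4228

GM = 40.4228


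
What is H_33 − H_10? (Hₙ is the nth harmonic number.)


Σₖ₌11^33 1/k = 1/11 + 1/12 + 1/13 + ... + 1/33
= 15225778970569/13127595717600
≈ 1.1598

Sum = 15225778970569/13127595717600 ≈ 1.1598


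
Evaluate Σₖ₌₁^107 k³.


n(n+1)/2 = 107×108/2 = 5778
Σk³ = 5778² = 33385284

Σk³ = 33385284


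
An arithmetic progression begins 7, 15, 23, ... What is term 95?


aₙ = a₁ + (n-1)d
= 7 + (95-1)×8
= 7 + 752
= 759

a_95 = 759


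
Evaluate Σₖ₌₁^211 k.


n(n+1)/2 = 211×212/2 = 44732/2 = 22366

Σk = 22366


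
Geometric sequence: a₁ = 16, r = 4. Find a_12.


aₙ = a₁·r^(n-1)
= 16×4^11
= 16×4194304
= 67108864

a_12 = 67108864


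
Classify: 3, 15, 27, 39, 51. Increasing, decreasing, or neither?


Differences: 12, 12, 12, 12
All differences > 0 → strictly INCREASING

Monotonically increasing


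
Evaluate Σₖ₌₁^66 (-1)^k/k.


S = -1 + 1/2 - 1/3 + 1/4 - 1/5 + 1/6 - 1/7 + 1/8 ± ...
= -0.6856
(Full series converges to -ln(2) ≈ -0.6931)

S_66 = -0.6856


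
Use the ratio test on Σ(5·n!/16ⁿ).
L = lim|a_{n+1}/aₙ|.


aₙ = 5·n!/16^n
a_{n+1}/aₙ = (n+1)!/16^(n+1) × 16^n/n!  (constant 5 cancels)
= (n+1)/16
L = lim(n→∞) (n+1)/16 = ∞
L > 1 → series DIVERGES

Diverges (ratio test: L = ∞ > 1)


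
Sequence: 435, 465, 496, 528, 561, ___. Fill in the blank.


Pattern: triangular numbers: n(n+1)/2
Terms: 435, 465, 496, 528, 561
Next term = 595

Next term = 595


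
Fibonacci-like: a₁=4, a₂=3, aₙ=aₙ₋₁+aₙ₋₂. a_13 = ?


Computing iteratively: 4, 3, 7, 10, 17, 27, 44, 71, 115, 186, 301, 487, ...
a_13 = 788

a_13 = 788


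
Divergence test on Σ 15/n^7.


lim(n→∞) 15/n^7 = 0
lim aₙ = 0 → nth-term test is INCONCLUSIVE
(Need other tests; this is actually a convergent p-series with p=7 > 1)

Inconclusive (lim aₙ = 0; need another test)


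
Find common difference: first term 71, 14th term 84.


d = (aₙ - a₁)/(n-1)
= (84 - 71)/(14-1)
= 13/13 = 1

d = 1


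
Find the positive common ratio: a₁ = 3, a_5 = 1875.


r^(n-1) = aₙ/a₁
r^4 = 1875/3 = 625
r = 625^(1/4)
= ±5; taking r > 0 gives r = 5

r = 5


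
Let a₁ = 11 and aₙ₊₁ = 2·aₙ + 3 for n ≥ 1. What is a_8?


Computing step by step:
a_1 = 11
a_2 = 25
a_3 = 53
a_4 = 109
a_5 = 221
a_6 = 445
a_7 = 893
a_8 = 1789


a_8 = 1789


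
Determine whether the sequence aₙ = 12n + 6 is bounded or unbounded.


aₙ = 12n + 6 → as n→∞, aₙ→∞
No finite upper bound exists
The sequence is UNBOUNDED

Unbounded (aₙ → ∞ as n → ∞)


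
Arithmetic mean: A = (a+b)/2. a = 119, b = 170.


AM = (119 + 170)/2 = 289/2 = 144.5

AM = 144.5


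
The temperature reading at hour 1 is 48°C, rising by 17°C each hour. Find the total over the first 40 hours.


aₙ = 48 + (40-1)×17 = 711
Sₙ = n(a₁+aₙ)/2 = 40×(48+711)/2
= 40×759/2 = 15180

S_40 = 15180


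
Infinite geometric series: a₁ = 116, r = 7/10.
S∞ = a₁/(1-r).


S∞ = a₁/(1-r) = 116/(1 - 7/10)
= 116/(3/10)
= 1160/3

S∞ = 1160/3


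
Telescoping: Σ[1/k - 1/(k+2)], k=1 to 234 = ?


Telescoping with gap 2: two head and two tail terms survive.
= (1 + 1/2) - (1/235 + 1/236)
= 3/2 - 1/235 - 1/236 = 82719/55460

Sum = 82719/55460


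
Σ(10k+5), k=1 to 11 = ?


Σ(10k+5) = 10·Σk + 5·n
= 10·66 + 5·11
= 660 + 55 = 715

Σ = 715


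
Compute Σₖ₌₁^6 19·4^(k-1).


Sₙ = 19×(4^6 - 1)/(4 - 1)
= 19×(4096 - 1)/3
= 19×4095/3
= 25935

S_6 = 25935


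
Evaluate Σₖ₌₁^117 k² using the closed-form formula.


n = 117
n(n+1)(2n+1)/6 = 117×118×235/6
= 3244410/6 = 540735

Σk² = 540735


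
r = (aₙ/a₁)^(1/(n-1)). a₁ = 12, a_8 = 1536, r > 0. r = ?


r^(n-1) = aₙ/a₁
r^7 = 1536/12 = 128
r = 128^(1/7)
= 2

r = 2


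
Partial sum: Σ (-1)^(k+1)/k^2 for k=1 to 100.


S = 1 - 1/4 + 1/9 - 1/16 + 1/25 - 1/36 + 1/49 - 1/64 ± ...
= 0.8224
(Full series converges to +π²/12 ≈ +0.8225)

S_100 = 0.8224


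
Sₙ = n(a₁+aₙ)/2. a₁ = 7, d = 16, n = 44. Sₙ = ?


aₙ = 7 + (44-1)×16 = 695
Sₙ = n(a₁+aₙ)/2 = 44×(7+695)/2
= 44×702/2 = 15444

S_44 = 15444


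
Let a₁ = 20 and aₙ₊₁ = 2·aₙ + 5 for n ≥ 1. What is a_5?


Computing step by step:
a_1 = 20
a_2 = 45
a_3 = 95
a_4 = 195
a_5 = 395


a_5 = 395


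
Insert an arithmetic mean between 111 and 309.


AM = (111 + 309)/2 = 420/2 = 210

AM = 210


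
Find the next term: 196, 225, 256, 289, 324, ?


Pattern: perfect squares: n²
Terms: 196, 225, 256, 289, 324
Next term = 361

Next term = 361


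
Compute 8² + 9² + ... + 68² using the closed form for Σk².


Σₖ₌8^68 k² = Σₖ₌₁^68 k² − Σₖ₌₁^7 k²
= 68·69·137/6 − 7·8·15/6
= 107134 − 140 = 106994

Σk² = 106994


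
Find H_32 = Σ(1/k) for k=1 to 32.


H_32 = 1/1 + 1/2 + 1/3 + ... + 1/32
= 586061125622639/144403552893600
≈ 4.0585

H_32 = 586061125622639/144403552893600 ≈ 4.0585


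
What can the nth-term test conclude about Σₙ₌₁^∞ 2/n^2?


lim(n→∞) 2/n^2 = 0
lim aₙ = 0 → nth-term test is INCONCLUSIVE
(Need other tests; this is actually a convergent p-series with p=2 > 1)

Inconclusive (lim aₙ = 0; need another test)


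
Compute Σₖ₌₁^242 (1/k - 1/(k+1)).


Telescoping: adjacent terms cancel.
= 1/1 - 1/243
= 1 - 1/243 = 242/243

Sum = 242/243


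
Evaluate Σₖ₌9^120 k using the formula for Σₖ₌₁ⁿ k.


Σₖ₌9^120 k = Σₖ₌₁^120 k − Σₖ₌₁^8 k
= 120·121/2 − 8·9/2
= 7260 − 36 = 7224

Σk = 7224


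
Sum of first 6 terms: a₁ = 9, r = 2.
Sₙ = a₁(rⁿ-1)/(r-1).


Sₙ = 9×(2^6 - 1)/(2 - 1)
= 9×(64 - 1)/1
= 9×63/1
= 567

S_6 = 567


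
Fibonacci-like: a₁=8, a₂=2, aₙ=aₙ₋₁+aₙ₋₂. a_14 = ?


Computing iteratively: 8, 2, 10, 12, 22, 34, 56, 90, 146, 236, 382, 618, ...
a_14 = 1618

a_14 = 1618


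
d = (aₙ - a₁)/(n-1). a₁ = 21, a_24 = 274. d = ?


d = (aₙ - a₁)/(n-1)
= (274 - 21)/(24-1)
= 253/23 = 11

d = 11


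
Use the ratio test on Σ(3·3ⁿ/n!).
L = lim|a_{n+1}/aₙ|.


aₙ = 3·3^n/n!
a_{n+1}/aₙ = 3^(n+1)/(n+1)! × n!/3^n  (constant 3 cancels)
= 3/(n+1)
L = lim(n→∞) 3/(n+1) = 0
L < 1 → series CONVERGES

Converges (ratio test: L = 0 < 1)


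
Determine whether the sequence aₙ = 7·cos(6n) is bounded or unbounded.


For all n, -1 ≤ cos(6n) ≤ 1, so -7 ≤ 7·cos(6n) ≤ 7
Lower bound: -7, Upper bound: 7
The sequence IS bounded

Bounded (-7 ≤ aₙ ≤ 7)


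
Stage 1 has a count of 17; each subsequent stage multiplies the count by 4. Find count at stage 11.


aₙ = a₁·r^(n-1)
= 17×4^10
= 17×1048576
= 17825792

a_11 = 17825792


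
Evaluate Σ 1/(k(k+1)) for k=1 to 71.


1/(k(k+1)) = 1/k - 1/(k+1) (partial fractions)
Telescoping: Σ = 1 - 1/72 = 71/72

Sum = 71/72


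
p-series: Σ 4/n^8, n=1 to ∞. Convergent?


p-series test: Σ c/n^p converges if p > 1, diverges if p ≤ 1 (constant c > 0 doesn't affect convergence).
p = 8
8 > 1 → CONVERGES

Converges (p = 8 > 1)


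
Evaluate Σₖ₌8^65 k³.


Σₖ₌8^65 k³ = [65·66/2]² − [7·8/2]²
= 4601025 − 784 = 4600241

Σk³ = 4600241


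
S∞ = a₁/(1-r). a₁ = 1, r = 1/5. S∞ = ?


S∞ = a₁/(1-r) = 1/(1 - 1/5)
= 1/(4/5)
= 5/4

S∞ = 5/4


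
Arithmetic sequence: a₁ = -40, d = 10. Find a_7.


aₙ = a₁ + (n-1)d
= -40 + (7-1)×10
= -40 + 60
= 20

a_7 = 20


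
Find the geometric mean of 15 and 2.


GM = √(15×2) = √30 = 5.4772

GM = 5.4772


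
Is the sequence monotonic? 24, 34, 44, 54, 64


Differences: 10, 10, 10, 10
All differences > 0 → strictly INCREASING

Monotonically increasing


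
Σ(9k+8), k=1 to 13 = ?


Σ(9k+8) = 9·Σk + 8·n
= 9·91 + 8·13
= 819 + 104 = 923

Σ = 923


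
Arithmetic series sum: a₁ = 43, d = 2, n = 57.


aₙ = 43 + (57-1)×2 = 155
Sₙ = n(a₁+aₙ)/2 = 57×(43+155)/2
= 57×198/2 = 5643

S_57 = 5643


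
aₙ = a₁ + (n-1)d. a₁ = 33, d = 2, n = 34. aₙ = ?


aₙ = a₁ + (n-1)d
= 33 + (34-1)×2
= 33 + 66
= 99

a_34 = 99


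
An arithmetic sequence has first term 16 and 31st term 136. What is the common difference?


d = (aₙ - a₁)/(n-1)
= (136 - 16)/(31-1)
= 120/30 = 4

d = 4


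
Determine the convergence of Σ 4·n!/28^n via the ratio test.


aₙ = 4·n!/28^n
a_{n+1}/aₙ = (n+1)!/28^(n+1) × 28^n/n!  (constant 4 cancels)
= (n+1)/28
L = lim(n→∞) (n+1)/28 = ∞
L > 1 → series DIVERGES

Diverges (ratio test: L = ∞ > 1)


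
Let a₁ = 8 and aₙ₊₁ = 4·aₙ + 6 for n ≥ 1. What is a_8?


Computing step by step:
a_1 = 8
a_2 = 38
a_3 = 158
a_4 = 638
a_5 = 2558
a_6 = 10238
a_7 = 40958
a_8 = 163838


a_8 = 163838


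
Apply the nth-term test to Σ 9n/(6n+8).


lim(n→∞) 9n/(6n+8) = 9/6 = 3/2  (divide numerator and denominator by n)
lim aₙ = 3/2 ≠ 0 → series DIVERGES

Diverges (lim aₙ = 3/2 ≠ 0)


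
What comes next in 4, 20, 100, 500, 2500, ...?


Pattern: geometric (r=5)
Terms: 4, 20, 100, 500, 2500
Next term = 12500

Next term = 12500


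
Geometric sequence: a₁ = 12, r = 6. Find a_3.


aₙ = a₁·r^(n-1)
= 12×6^2
= 12×36
= 432

a_3 = 432


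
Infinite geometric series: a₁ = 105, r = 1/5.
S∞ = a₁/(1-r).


S∞ = a₁/(1-r) = 105/(1 - 1/5)
= 105/(4/5)
= 525/4

S∞ = 525/4


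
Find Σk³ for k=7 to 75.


Σₖ₌7^75 k³ = [75·76/2]² − [6·7/2]²
= 8122500 − 441 = 8122059

Σk³ = 8122059


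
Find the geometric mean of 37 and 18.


GM = √(37×18) = √666 = 25.807

GM = 25.807


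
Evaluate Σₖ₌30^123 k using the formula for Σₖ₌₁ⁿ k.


Σₖ₌30^123 k = Σₖ₌₁^123 k − Σₖ₌₁^29 k
= 123·124/2 − 29·30/2
= 7626 − 435 = 7191

Σk = 7191


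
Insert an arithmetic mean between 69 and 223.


AM = (69 + 223)/2 = 292/2 = 146

AM = 146


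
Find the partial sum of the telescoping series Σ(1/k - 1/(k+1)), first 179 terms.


Telescoping: adjacent terms cancel.
= 1/1 - 1/180
= 1 - 1/180 = 179/180

Sum = 179/180


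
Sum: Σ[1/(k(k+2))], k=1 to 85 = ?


1/(k(k+2)) = (1/2)·(1/k - 1/(k+2)) (partial fractions)
Telescoping: Σ = (1/2)·(1 + 1/2 - 1/86 - 1/87) = 5525/7482

Sum = 5525/7482


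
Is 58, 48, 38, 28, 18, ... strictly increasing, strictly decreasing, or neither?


Differences: -10, -10, -10, -10
All differences < 0 → strictly DECREASING

Monotonically decreasing


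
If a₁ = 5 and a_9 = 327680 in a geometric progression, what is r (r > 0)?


r^(n-1) = aₙ/a₁
r^8 = 327680/5 = 65536
r = 65536^(1/8)
= ±4; taking r > 0 gives r = 4

r = 4


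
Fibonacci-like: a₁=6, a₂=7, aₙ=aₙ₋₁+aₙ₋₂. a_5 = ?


Computing iteratively: 6, 7, 13, 20, 33
a_5 = 33

a_5 = 33


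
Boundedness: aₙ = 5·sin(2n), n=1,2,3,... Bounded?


For all n, -1 ≤ sin(2n) ≤ 1, so -5 ≤ 5·sin(2n) ≤ 5
Lower bound: -5, Upper bound: 5
The sequence IS bounded

Bounded (-5 ≤ aₙ ≤ 5)


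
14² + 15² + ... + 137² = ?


Σₖ₌14^137 k² = Σₖ₌₁^137 k² − Σₖ₌₁^13 k²
= 137·138·275/6 − 13·14·27/6
= 866525 − 819 = 865706

Σk² = 865706


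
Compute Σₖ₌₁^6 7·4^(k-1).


Sₙ = 7×(4^6 - 1)/(4 - 1)
= 7×(4096 - 1)/3
= 7×4095/3
= 9555

S_6 = 9555


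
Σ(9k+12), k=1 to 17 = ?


Σ(9k+12) = 9·Σk + 12·n
= 9·153 + 12·17
= 1377 + 204 = 1581

Σ = 1581


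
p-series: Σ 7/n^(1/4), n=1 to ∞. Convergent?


p-series test: Σ c/n^p converges if p > 1, diverges if p ≤ 1 (constant c > 0 doesn't affect convergence).
p = 1/4
1/4 ≤ 1 → DIVERGES

Diverges (p = 1/4 ≤ 1)


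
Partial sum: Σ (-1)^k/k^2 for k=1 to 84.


S = -1 + 1/4 - 1/9 + 1/16 - 1/25 + 1/36 - 1/49 + 1/64 ± ...
= -0.8224
(Full series converges to -π²/12 ≈ -0.8225)

S_84 = -0.8224


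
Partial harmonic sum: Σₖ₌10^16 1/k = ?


Σₖ₌10^16 1/k = 1/10 + 1/11 + 1/12 + 1/13 + 1/14 + 1/15 + 1/16
= 8837/16016
≈ 0.5518

Sum = 8837/16016 ≈ 0.5518


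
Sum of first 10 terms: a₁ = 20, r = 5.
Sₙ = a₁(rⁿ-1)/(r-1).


Sₙ = 20×(5^10 - 1)/(5 - 1)
= 20×(9765625 - 1)/4
= 20×9765624/4
= 48828120

S_10 = 48828120


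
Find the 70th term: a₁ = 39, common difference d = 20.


aₙ = a₁ + (n-1)d
= 39 + (70-1)×20
= 39 + 1380
= 1419

a_70 = 1419


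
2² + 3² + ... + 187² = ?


Σₖ₌2^187 k² = Σₖ₌₁^187 k² − Σₖ₌₁^1 k²
= 187·188·375/6 − 1·2·3/6
= 2197250 − 1 = 2197249

Σk² = 2197249


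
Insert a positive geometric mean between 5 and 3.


GM = √(5×3) = √15 = 3.873

GM = 3.873


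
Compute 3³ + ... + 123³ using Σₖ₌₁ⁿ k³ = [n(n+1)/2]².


Σₖ₌3^123 k³ = [123·124/2]² − [2·3/2]²
= 58155876 − 9 = 58155867

Σk³ = 58155867


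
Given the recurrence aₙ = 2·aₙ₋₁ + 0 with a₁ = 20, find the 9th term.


Computing step by step:
a_1 = 20
a_2 = 40
a_3 = 80
a_4 = 160
a_5 = 320
a_6 = 640
a_7 = 1280
a_8 = 2560
a_9 = 5120


a_9 = 5120


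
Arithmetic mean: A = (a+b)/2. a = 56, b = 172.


AM = (56 + 172)/2 = 228/2 = 114

AM = 114


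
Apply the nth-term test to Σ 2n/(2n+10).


lim(n→∞) 2n/(2n+10) = 2/2 = 1  (divide numerator and denominator by n)
lim aₙ = 1 ≠ 0 → series DIVERGES

Diverges (lim aₙ = 1 ≠ 0)


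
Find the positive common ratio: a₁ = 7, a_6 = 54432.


r^(n-1) = aₙ/a₁
r^5 = 54432/7 = 7776
r = 7776^(1/5)
= 6

r = 6


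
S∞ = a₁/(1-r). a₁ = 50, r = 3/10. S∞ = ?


S∞ = a₁/(1-r) = 50/(1 - 3/10)
= 50/(7/10)
= 500/7

S∞ = 500/7


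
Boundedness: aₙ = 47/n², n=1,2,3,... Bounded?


a₁ = 47, a₂ = 47/4, a₃ = 47/9, ...
0 < aₙ ≤ 47 for all n ≥ 1
The sequence IS bounded

Bounded (0 < aₙ ≤ 47)


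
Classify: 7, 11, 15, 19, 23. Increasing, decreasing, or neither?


Differences: 4, 4, 4, 4
All differences > 0 → strictly INCREASING

Monotonically increasing


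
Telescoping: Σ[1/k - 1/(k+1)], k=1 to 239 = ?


Telescoping: adjacent terms cancel.
= 1/1 - 1/240
= 1 - 1/240 = 239/240

Sum = 239/240


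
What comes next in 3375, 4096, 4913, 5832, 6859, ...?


Pattern: perfect cubes: n³
Terms: 3375, 4096, 4913, 5832, 6859
Next term = 8000

Next term = 8000


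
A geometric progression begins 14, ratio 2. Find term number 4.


aₙ = a₁·r^(n-1)
= 14×2^3
= 14×8
= 112

a_4 = 112


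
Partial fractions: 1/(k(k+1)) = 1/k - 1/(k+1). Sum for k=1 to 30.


1/(k(k+1)) = 1/k - 1/(k+1) (partial fractions)
Telescoping: Σ = 1 - 1/31 = 30/31

Sum = 30/31


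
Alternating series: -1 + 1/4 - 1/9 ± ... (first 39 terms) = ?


S = -1 + 1/4 - 1/9 + 1/16 - 1/25 + 1/36 - 1/49 + 1/64 ± ...
= -0.8228
(Full series converges to -π²/12 ≈ -0.8225)

S_39 = -0.8228


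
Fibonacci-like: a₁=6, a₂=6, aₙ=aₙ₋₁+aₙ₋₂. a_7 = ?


Computing iteratively: 6, 6, 12, 18, 30, 48, 78
a_7 = 78

a_7 = 78


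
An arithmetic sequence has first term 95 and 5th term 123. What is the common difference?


d = (aₙ - a₁)/(n-1)
= (123 - 95)/(5-1)
= 28/4 = 7

d = 7


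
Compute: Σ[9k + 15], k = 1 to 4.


Σ(9k+15) = 9·Σk + 15·n
= 9·10 + 15·4
= 90 + 60 = 150

Σ = 150


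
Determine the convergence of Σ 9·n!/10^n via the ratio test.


aₙ = 9·n!/10^n
a_{n+1}/aₙ = (n+1)!/10^(n+1) × 10^n/n!  (constant 9 cancels)
= (n+1)/10
L = lim(n→∞) (n+1)/10 = ∞
L > 1 → series DIVERGES

Diverges (ratio test: L = ∞ > 1)


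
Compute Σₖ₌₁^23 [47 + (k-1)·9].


aₙ = 47 + (23-1)×9 = 245
Sₙ = n(a₁+aₙ)/2 = 23×(47+245)/2
= 23×292/2 = 3358

S_23 = 3358


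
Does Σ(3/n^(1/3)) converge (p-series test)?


p-series test: Σ c/n^p converges if p > 1, diverges if p ≤ 1 (constant c > 0 doesn't affect convergence).
p = 1/3
1/3 ≤ 1 → DIVERGES

Diverges (p = 1/3 ≤ 1)


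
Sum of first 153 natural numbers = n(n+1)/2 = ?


n(n+1)/2 = 153×154/2 = 23562/2 = 11781

Σk = 11781


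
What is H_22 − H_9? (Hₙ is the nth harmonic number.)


Σₖ₌10^22 1/k = 1/10 + 1/11 + 1/12 + ... + 1/22
= 200631103/232792560
≈ 0.8618

Sum = 200631103/232792560 ≈ 0.8618


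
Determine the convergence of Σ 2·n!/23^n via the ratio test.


aₙ = 2·n!/23^n
a_{n+1}/aₙ = (n+1)!/23^(n+1) × 23^n/n!  (constant 2 cancels)
= (n+1)/23
L = lim(n→∞) (n+1)/23 = ∞
L > 1 → series DIVERGES

Diverges (ratio test: L = ∞ > 1)


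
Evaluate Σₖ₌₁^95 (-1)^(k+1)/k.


S = 1 - 1/2 + 1/3 - 1/4 + 1/5 - 1/6 + 1/7 - 1/8 ± ...
= 0.6984
(Full series converges to +ln(2) ≈ +0.6931)

S_95 = 0.6984


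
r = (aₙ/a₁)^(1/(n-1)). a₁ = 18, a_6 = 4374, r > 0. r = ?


r^(n-1) = aₙ/a₁
r^5 = 4374/18 = 243
r = 243^(1/5)
= 3

r = 3


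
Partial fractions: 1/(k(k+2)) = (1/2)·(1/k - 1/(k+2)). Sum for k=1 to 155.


1/(k(k+2)) = (1/2)·(1/k - 1/(k+2)) (partial fractions)
Telescoping: Σ = (1/2)·(1 + 1/2 - 1/156 - 1/157) = 36425/48984

Sum = 36425/48984


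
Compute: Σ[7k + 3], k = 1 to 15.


Σ(7k+3) = 7·Σk + 3·n
= 7·120 + 3·15
= 840 + 45 = 885

Σ = 885


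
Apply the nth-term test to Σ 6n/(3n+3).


lim(n→∞) 6n/(3n+3) = 6/3 = 2  (divide numerator and denominator by n)
lim aₙ = 2 ≠ 0 → series DIVERGES

Diverges (lim aₙ = 2 ≠ 0)


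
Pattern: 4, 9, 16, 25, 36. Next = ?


Pattern: perfect squares: n²
Terms: 4, 9, 16, 25, 36
Next term = 49

Next term = 49


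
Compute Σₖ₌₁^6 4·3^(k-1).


Sₙ = 4×(3^6 - 1)/(3 - 1)
= 4×(729 - 1)/2
= 4×728/2
= 1456

S_6 = 1456


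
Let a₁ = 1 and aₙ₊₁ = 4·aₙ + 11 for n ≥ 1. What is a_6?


Computing step by step:
a_1 = 1
a_2 = 15
a_3 = 71
a_4 = 295
a_5 = 1191
a_6 = 4775


a_6 = 4775


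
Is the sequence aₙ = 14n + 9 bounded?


aₙ = 14n + 9 → as n→∞, aₙ→∞
No finite upper bound exists
The sequence is UNBOUNDED

Unbounded (aₙ → ∞ as n → ∞)


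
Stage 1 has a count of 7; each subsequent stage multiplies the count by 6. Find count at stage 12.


aₙ = a₁·r^(n-1)
= 7×6^11
= 7×362797056
= 2539579392

a_12 = 2539579392


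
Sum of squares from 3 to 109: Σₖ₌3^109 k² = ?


Σₖ₌3^109 k² = Σₖ₌₁^109 k² − Σₖ₌₁^2 k²
= 109·110·219/6 − 2·3·5/6
= 437635 − 5 = 437630

Σk² = 437630


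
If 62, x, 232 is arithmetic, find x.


AM = (62 + 232)/2 = 294/2 = 147

AM = 147


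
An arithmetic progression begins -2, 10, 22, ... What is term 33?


aₙ = a₁ + (n-1)d
= -2 + (33-1)×12
= -2 + 384
= 382

a_33 = 382


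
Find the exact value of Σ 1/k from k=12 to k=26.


Σₖ₌12^26 1/k = 1/12 + 1/13 + 1/14 + ... + 1/26
= 22341654331/26771144400
≈ 0.8345

Sum = 22341654331/26771144400 ≈ 0.8345


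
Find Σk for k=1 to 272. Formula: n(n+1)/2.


n(n+1)/2 = 272×273/2 = 74256/2 = 37128

Σk = 37128


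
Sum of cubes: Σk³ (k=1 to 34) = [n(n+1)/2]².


n(n+1)/2 = 34×35/2 = 595
Σk³ = 595² = 354025

Σk³ = 354025


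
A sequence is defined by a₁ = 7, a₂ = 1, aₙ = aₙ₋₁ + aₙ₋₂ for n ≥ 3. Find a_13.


Computing iteratively: 7, 1, 8, 9, 17, 26, 43, 69, 112, 181, 293, 474, ...
a_13 = 767

a_13 = 767


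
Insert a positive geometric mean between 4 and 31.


GM = √(4×31) = √124 = 11.1355

GM = 11.1355


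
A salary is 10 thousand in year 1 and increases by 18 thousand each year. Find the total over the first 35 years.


aₙ = 10 + (35-1)×18 = 622
Sₙ = n(a₁+aₙ)/2 = 35×(10+622)/2
= 35×632/2 = 11060

S_35 = 11060


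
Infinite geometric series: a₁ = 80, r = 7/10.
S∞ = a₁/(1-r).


S∞ = a₁/(1-r) = 80/(1 - 7/10)
= 80/(3/10)
= 800/3

S∞ = 800/3


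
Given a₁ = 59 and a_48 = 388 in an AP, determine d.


d = (aₙ - a₁)/(n-1)
= (388 - 59)/(48-1)
= 329/47 = 7

d = 7


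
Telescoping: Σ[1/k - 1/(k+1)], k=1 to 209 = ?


Telescoping: adjacent terms cancel.
= 1/1 - 1/210
= 1 - 1/210 = 209/210

Sum = 209/210


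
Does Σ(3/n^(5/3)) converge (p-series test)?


p-series test: Σ c/n^p converges if p > 1, diverges if p ≤ 1 (constant c > 0 doesn't affect convergence).
p = 5/3
5/3 > 1 → CONVERGES

Converges (p = 5/3 > 1)


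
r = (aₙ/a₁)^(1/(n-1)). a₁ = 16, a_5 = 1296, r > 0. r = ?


r^(n-1) = aₙ/a₁
r^4 = 1296/16 = 81
r = 81^(1/4)
= ±3; taking r > 0 gives r = 3

r = 3


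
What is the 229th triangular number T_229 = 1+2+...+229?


n(n+1)/2 = 229×230/2 = 52670/2 = 26335

Σk = 26335


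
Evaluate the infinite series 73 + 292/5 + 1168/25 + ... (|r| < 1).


S∞ = a₁/(1-r) = 73/(1 - 4/5)
= 73/(1/5)
= 365

S∞ = 365


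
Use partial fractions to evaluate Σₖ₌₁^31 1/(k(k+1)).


1/(k(k+1)) = 1/k - 1/(k+1) (partial fractions)
Telescoping: Σ = 1 - 1/32 = 31/32

Sum = 31/32


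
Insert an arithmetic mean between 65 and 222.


AM = (65 + 222)/2 = 287/2 = 143.5

AM = 143.5


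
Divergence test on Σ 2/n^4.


lim(n→∞) 2/n^4 = 0
lim aₙ = 0 → nth-term test is INCONCLUSIVE
(Need other tests; this is actually a convergent p-series with p=4 > 1)

Inconclusive (lim aₙ = 0; need another test)


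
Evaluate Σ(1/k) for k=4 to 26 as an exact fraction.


Σₖ₌4^26 1/k = 1/4 + 1/5 + 1/6 + ... + 1/26
= 18035598467/8923714800
≈ 2.0211

Sum = 18035598467/8923714800 ≈ 2.0211


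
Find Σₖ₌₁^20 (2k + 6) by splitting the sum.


Σ(2k+6) = 2·Σk + 6·n
= 2·210 + 6·20
= 420 + 120 = 540

Σ = 540


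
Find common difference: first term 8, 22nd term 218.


d = (aₙ - a₁)/(n-1)
= (218 - 8)/(22-1)
= 210/21 = 10

d = 10


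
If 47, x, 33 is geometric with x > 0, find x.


GM = √(47×33) = √1551 = 39.3827

GM = 39.3827


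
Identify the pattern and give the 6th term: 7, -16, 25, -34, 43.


Pattern: alternating sign, magnitude arithmetic (d=9)
Terms: 7, -16, 25, -34, 43
Next term = -52

Next term = -52


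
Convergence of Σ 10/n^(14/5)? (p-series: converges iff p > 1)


p-series test: Σ c/n^p converges if p > 1, diverges if p ≤ 1 (constant c > 0 doesn't affect convergence).
p = 14/5
14/5 > 1 → CONVERGES

Converges (p = 14/5 > 1)


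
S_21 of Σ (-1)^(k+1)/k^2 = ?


S = 1 - 1/4 + 1/9 - 1/16 + 1/25 - 1/36 + 1/49 - 1/64 ± ...
= 0.8235
(Full series converges to +π²/12 ≈ +0.8225)

S_21 = 0.8235


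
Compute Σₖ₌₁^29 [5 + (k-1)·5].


aₙ = 5 + (29-1)×5 = 145
Sₙ = n(a₁+aₙ)/2 = 29×(5+145)/2
= 29×150/2 = 2175

S_29 = 2175
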